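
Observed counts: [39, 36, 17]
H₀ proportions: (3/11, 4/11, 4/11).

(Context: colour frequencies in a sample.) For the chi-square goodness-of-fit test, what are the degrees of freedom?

df = k − 1 = 3 − 1 = 2

degrees of freedom = 2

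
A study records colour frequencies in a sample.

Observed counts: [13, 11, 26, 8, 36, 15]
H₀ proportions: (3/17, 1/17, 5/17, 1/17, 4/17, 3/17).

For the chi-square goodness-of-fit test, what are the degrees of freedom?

df = k − 1 = 6 − 1 = 5

degrees of freedom = 5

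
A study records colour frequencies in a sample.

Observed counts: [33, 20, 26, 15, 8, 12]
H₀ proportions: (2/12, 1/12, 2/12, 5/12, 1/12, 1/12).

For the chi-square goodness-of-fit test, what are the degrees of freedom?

df = k − 1 = 6 − 1 = 5

degrees of freedom = 5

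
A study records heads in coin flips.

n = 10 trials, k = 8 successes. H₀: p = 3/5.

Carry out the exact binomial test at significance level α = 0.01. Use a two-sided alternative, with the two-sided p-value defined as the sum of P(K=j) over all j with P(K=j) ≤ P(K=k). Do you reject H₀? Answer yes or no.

reject H₀: no

Exact binomial: n=10, k=8, p₀=3/5=0.6000
P(X=j) = C(n,j)·p₀^j·(1−p₀)^(n−j); p = Σ P(X=j) over j with P(X=j) ≤ P(X=8)
p-value (two-sided) = 0.33353
At α=0.01: p ≥ α → fail to reject H₀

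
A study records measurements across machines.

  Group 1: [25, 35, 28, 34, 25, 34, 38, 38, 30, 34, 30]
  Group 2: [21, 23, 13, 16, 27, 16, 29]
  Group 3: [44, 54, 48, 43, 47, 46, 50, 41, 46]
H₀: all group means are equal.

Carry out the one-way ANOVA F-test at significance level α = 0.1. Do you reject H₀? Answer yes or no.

reject H₀: yes

Group means [31.91, 20.71, 46.56], grand mean 33.889
SSB = Σnᵢ(x̄ᵢ−x̄)² = 2702.107; SSW = ΣΣ(x−x̄ᵢ)² = 552.560
MSB = 2702.107/2 = 1351.0534; MSW = 552.560/24 = 23.0233
F = MSB/MSW = 58.6819
df = (2, 24)
p-value (upper-tail) = 0.00000
At α=0.1: p < α → reject H₀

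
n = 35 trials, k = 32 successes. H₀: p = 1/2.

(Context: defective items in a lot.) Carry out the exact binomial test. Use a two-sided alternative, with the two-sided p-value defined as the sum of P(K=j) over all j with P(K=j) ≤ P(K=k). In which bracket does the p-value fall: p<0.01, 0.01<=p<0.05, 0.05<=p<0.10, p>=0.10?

p-value bracket: p<0.01

Exact binomial: n=35, k=32, p₀=1/2=0.5000
P(X=j) = C(n,j)·p₀^j·(1−p₀)^(n−j); p = Σ P(X=j) over j with P(X=j) ≤ P(X=32)
p-value (two-sided) = 0.00000
→ bracket: p<0.01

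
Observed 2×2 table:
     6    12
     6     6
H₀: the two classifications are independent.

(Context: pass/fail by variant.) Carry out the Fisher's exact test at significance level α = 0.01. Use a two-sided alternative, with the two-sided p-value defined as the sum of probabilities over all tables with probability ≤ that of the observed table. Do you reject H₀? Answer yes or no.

reject H₀: no

Margins: r₁=18, r₂=12, c₁=12, c₂=18, n=30
p_obs = C(18,6)·C(12,6)/C(30,12); sum pmf over tables with pmf ≤ p_obs
p-value (two-sided) = 0.45817
At α=0.01: p ≥ α → fail to reject H₀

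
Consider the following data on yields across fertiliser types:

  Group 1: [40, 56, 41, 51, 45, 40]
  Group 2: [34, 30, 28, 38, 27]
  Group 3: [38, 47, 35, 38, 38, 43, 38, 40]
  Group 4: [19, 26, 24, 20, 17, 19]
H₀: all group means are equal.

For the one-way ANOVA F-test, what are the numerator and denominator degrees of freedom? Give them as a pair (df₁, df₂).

degrees of freedom = [3, 21]

k = 4 groups, N = 25 total
df = (k−1, N−k) = (4−1, 25−4) = (3, 21)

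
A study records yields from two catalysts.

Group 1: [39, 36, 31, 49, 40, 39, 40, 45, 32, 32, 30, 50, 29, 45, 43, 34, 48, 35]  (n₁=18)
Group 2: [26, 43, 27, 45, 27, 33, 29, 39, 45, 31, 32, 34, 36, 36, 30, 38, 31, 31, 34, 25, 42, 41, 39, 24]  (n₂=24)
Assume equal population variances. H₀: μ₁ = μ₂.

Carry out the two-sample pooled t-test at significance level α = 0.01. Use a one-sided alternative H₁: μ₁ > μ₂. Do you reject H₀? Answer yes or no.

x̄₁=38.722, s₁=6.789, n₁=18
x̄₂=34.083, s₂=6.345, n₂=24
s_p² = [17·6.789² + 23·6.345²]/40 = 42.7361
SE = √(s_p²·(1/18+1/24)) = 2.0384
t = (38.722−34.083)/2.0384 = 2.2758
df = 40
p-value (one-sided, H₁ greater) = 0.01414
At α=0.01: p ≥ α → fail to reject H₀

reject H₀: no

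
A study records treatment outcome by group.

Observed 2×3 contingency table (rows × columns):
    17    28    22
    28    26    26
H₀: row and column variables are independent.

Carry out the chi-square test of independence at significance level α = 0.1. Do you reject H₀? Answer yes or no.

Row totals [67, 80], col totals [45, 54, 48], n=147
χ² = (17−20.51)²/20.51 + (28−24.61)²/24.61 + (22−21.88)²/21.88 + (28−24.49)²/24.49 + (26−29.39)²/29.39 + (26−26.12)²/26.12 = 1.9620
df = 2
p-value (upper-tail) = 0.37494
At α=0.1: p ≥ α → fail to reject H₀

reject H₀: no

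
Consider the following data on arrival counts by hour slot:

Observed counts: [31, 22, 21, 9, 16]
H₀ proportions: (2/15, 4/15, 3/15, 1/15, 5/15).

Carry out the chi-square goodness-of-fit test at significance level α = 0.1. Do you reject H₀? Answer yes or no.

reject H₀: yes

n = 99; E_i = n·p_i = [13.20, 26.40, 19.80, 6.60, 33.00]
χ² = (31−13.20)²/13.20 + (22−26.40)²/26.40 + (21−19.80)²/19.80 + (9−6.60)²/6.60 + (16−33.00)²/33.00 = 34.4394
df = 4
p-value (upper-tail) = 0.00000
At α=0.1: p < α → reject H₀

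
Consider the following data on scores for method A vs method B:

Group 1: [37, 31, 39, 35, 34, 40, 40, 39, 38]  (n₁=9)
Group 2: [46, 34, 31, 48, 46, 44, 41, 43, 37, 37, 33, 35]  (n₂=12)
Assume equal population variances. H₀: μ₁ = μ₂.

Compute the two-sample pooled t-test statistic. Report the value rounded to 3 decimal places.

x̄₁=37.000, s₁=3.082, n₁=9
x̄₂=39.583, s₂=5.791, n₂=12
s_p² = [8·3.082² + 11·5.791²]/19 = 23.4167
SE = √(s_p²·(1/9+1/12)) = 2.1338
t = (37.000−39.583)/2.1338 = -1.2107
df = 19

test statistic = -1.211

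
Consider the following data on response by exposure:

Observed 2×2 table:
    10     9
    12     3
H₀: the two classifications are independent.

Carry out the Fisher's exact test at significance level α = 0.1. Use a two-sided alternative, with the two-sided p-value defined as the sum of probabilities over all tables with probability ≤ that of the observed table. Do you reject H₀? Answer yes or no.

Margins: r₁=19, r₂=15, c₁=22, c₂=12, n=34
p_obs = C(19,10)·C(15,12)/C(34,22); sum pmf over tables with pmf ≤ p_obs
p-value (two-sided) = 0.15181
At α=0.1: p ≥ α → fail to reject H₀

reject H₀: no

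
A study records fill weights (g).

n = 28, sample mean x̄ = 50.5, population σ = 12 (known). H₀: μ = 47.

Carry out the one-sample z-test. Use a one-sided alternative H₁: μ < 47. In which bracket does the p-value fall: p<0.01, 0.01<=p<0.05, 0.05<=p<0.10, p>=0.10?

p-value bracket: p>=0.10

SE = σ/√n = 12/√28 = 2.2678
z = (x̄−μ₀)/SE = (50.5−47)/2.2678 = 1.5434
p-value (one-sided, H₁ less) = 0.93863
→ bracket: p>=0.10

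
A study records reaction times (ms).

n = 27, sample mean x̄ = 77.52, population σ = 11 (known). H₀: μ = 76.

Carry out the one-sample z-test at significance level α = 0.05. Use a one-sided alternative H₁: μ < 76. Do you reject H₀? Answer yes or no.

SE = σ/√n = 11/√27 = 2.1170
z = (x̄−μ₀)/SE = (77.52−76)/2.1170 = 0.7180
p-value (one-sided, H₁ less) = 0.76363
At α=0.05: p ≥ α → fail to reject H₀

reject H₀: no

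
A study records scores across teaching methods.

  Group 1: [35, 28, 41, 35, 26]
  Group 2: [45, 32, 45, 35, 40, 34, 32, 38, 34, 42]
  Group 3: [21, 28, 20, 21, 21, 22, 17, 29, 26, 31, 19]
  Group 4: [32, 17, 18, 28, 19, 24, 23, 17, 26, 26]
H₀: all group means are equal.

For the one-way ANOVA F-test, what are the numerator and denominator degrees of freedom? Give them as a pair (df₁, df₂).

k = 4 groups, N = 36 total
df = (k−1, N−k) = (4−1, 36−4) = (3, 32)

degrees of freedom = [3, 32]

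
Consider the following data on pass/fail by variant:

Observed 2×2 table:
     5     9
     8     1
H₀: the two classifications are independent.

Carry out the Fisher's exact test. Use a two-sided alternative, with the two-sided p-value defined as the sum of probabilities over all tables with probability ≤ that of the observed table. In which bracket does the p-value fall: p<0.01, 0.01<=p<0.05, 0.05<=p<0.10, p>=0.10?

p-value bracket: 0.01<=p<0.05

Margins: r₁=14, r₂=9, c₁=13, c₂=10, n=23
p_obs = C(14,5)·C(9,8)/C(23,13); sum pmf over tables with pmf ≤ p_obs
p-value (two-sided) = 0.02881
→ bracket: 0.01<=p<0.05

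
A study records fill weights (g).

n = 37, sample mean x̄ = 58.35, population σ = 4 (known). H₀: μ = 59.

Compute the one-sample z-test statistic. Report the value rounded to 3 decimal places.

test statistic = -0.988

SE = σ/√n = 4/√37 = 0.6576
z = (x̄−μ₀)/SE = (58.35−59)/0.6576 = -0.9884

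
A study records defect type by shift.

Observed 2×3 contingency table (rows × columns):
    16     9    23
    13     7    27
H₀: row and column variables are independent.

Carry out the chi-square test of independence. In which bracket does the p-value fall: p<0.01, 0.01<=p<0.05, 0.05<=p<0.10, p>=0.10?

Row totals [48, 47], col totals [29, 16, 50], n=95
χ² = (16−14.65)²/14.65 + (9−8.08)²/8.08 + (23−25.26)²/25.26 + (13−14.35)²/14.35 + (7−7.92)²/7.92 + (27−24.74)²/24.74 = 0.8699
df = 2
p-value (upper-tail) = 0.64729
→ bracket: p>=0.10

p-value bracket: p>=0.10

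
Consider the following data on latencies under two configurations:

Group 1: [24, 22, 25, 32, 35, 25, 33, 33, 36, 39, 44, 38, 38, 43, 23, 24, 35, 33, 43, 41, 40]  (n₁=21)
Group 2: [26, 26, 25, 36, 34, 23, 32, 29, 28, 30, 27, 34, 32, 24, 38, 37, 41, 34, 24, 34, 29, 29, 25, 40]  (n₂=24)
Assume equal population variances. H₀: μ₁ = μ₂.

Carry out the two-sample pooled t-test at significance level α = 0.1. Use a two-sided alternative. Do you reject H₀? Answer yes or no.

x̄₁=33.619, s₁=7.214, n₁=21
x̄₂=30.708, s₂=5.312, n₂=24
s_p² = [20·7.214² + 23·5.312²]/43 = 39.3002
SE = √(s_p²·(1/21+1/24)) = 1.8732
t = (33.619−30.708)/1.8732 = 1.5539
df = 43
p-value (two-sided) = 0.12755
At α=0.1: p ≥ α → fail to reject H₀

reject H₀: no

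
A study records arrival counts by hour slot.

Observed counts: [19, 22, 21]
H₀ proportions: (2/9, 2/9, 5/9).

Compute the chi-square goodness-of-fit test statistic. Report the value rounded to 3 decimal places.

test statistic = 12.134

n = 62; E_i = n·p_i = [13.78, 13.78, 34.44]
χ² = (19−13.78)²/13.78 + (22−13.78)²/13.78 + (21−34.44)²/34.44 = 12.1339
df = 2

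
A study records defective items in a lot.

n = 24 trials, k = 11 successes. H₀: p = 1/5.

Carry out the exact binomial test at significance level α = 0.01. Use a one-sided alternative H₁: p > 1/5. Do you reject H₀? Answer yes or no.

Exact binomial: n=24, k=11, p₀=1/5=0.2000
P(X≥11) from Σ C(n,i)·p₀^i·(1−p₀)^(n−i)
p-value (one-sided, H₁ greater) = 0.00379
At α=0.01: p < α → reject H₀

reject H₀: yes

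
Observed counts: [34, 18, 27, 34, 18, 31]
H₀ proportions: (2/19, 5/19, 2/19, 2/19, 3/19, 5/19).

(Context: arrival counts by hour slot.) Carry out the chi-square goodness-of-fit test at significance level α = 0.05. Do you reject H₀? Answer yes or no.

n = 162; E_i = n·p_i = [17.05, 42.63, 17.05, 17.05, 25.58, 42.63]
χ² = (34−17.05)²/17.05 + (18−42.63)²/42.63 + (27−17.05)²/17.05 + (34−17.05)²/17.05 + (18−25.58)²/25.58 + (31−42.63)²/42.63 = 59.1389
df = 5
p-value (upper-tail) = 0.00000
At α=0.05: p < α → reject H₀

reject H₀: yes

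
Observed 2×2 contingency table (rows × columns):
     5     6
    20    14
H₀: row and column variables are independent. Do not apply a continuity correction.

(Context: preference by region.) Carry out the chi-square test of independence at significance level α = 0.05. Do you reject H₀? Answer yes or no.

reject H₀: no

Row totals [11, 34], col totals [25, 20], n=45
χ² = (5−6.11)²/6.11 + (6−4.89)²/4.89 + (20−18.89)²/18.89 + (14−15.11)²/15.11 = 0.6016
df = 1
p-value (upper-tail) = 0.43797
At α=0.05: p ≥ α → fail to reject H₀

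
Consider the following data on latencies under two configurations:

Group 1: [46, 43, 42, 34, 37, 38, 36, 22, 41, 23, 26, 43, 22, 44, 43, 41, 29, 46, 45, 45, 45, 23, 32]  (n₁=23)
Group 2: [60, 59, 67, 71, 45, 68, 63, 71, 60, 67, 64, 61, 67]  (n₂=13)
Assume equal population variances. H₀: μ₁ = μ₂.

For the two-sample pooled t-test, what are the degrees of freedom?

df = n₁ + n₂ − 2 = 23 + 13 − 2 = 34

degrees of freedom = 34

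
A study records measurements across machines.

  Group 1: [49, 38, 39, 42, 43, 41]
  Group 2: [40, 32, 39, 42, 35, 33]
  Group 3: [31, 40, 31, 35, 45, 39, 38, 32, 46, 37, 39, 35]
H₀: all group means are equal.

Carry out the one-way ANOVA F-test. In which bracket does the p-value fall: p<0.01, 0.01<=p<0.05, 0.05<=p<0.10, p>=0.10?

p-value bracket: 0.05<=p<0.10

Group means [42.00, 36.83, 37.33], grand mean 38.375
SSB = Σnᵢ(x̄ᵢ−x̄)² = 106.125; SSW = ΣΣ(x−x̄ᵢ)² = 425.500
MSB = 106.125/2 = 53.0625; MSW = 425.500/21 = 20.2619
F = MSB/MSW = 2.6188
df = (2, 21)
p-value (upper-tail) = 0.09651
→ bracket: 0.05<=p<0.10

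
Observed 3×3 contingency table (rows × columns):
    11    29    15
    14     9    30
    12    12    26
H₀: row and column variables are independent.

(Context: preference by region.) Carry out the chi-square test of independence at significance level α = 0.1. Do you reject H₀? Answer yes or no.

reject H₀: yes

Row totals [55, 53, 50], col totals [37, 50, 71], n=158
χ² = (11−12.88)²/12.88 + (29−17.41)²/17.41 + (15−24.72)²/24.72 + (14−12.41)²/12.41 + (9−16.77)²/16.77 + (30−23.82)²/23.82 + (12−11.71)²/11.71 + (12−15.82)²/15.82 + (26−22.47)²/22.47 = 18.7139
df = 4
p-value (upper-tail) = 0.00089
At α=0.1: p < α → reject H₀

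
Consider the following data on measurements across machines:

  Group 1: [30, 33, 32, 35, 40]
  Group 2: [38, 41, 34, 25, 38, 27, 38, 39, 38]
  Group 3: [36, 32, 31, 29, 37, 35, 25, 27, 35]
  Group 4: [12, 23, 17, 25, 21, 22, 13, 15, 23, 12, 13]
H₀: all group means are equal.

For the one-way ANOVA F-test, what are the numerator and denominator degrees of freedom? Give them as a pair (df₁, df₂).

degrees of freedom = [3, 30]

k = 4 groups, N = 34 total
df = (k−1, N−k) = (4−1, 34−4) = (3, 30)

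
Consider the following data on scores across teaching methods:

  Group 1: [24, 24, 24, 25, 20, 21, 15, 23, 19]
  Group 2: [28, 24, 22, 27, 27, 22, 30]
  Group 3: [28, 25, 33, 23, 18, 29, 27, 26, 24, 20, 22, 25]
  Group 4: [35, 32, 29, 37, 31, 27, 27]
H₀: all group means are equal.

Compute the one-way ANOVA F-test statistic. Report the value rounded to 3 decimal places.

test statistic = 8.984

Group means [21.67, 25.71, 25.00, 31.14], grand mean 25.514
SSB = Σnᵢ(x̄ᵢ−x̄)² = 358.457; SSW = ΣΣ(x−x̄ᵢ)² = 412.286
MSB = 358.457/3 = 119.4857; MSW = 412.286/31 = 13.2995
F = MSB/MSW = 8.9842
df = (3, 31)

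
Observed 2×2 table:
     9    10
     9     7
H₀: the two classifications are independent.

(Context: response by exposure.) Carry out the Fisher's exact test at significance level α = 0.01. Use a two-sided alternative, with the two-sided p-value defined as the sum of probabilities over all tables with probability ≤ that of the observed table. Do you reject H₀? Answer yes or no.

reject H₀: no

Margins: r₁=19, r₂=16, c₁=18, c₂=17, n=35
p_obs = C(19,9)·C(16,9)/C(35,18); sum pmf over tables with pmf ≤ p_obs
p-value (two-sided) = 0.73799
At α=0.01: p ≥ α → fail to reject H₀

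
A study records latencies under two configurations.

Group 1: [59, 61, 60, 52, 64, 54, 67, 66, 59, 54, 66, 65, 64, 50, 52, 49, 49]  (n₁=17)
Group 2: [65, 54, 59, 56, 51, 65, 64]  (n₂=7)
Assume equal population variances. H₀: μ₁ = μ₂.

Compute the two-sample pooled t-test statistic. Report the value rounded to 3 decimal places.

test statistic = -0.301

x̄₁=58.294, s₁=6.488, n₁=17
x̄₂=59.143, s₂=5.699, n₂=7
s_p² = [16·6.488² + 6·5.699²]/22 = 39.4721
SE = √(s_p²·(1/17+1/7)) = 2.8215
t = (58.294−59.143)/2.8215 = -0.3008
df = 22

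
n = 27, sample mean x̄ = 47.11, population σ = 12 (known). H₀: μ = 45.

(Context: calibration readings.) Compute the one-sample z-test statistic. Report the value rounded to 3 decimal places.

test statistic = 0.914

SE = σ/√n = 12/√27 = 2.3094
z = (x̄−μ₀)/SE = (47.11−45)/2.3094 = 0.9137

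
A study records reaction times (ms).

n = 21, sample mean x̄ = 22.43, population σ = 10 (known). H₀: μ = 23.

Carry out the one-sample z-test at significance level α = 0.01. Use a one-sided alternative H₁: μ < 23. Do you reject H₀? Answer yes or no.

reject H₀: no

SE = σ/√n = 10/√21 = 2.1822
z = (x̄−μ₀)/SE = (22.43−23)/2.1822 = -0.2612
p-value (one-sided, H₁ less) = 0.39697
At α=0.01: p ≥ α → fail to reject H₀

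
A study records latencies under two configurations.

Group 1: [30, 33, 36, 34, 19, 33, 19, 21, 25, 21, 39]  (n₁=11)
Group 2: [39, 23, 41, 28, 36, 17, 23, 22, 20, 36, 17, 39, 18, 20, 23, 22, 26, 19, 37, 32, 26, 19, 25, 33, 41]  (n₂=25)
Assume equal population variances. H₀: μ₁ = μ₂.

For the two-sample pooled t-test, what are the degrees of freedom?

df = n₁ + n₂ − 2 = 11 + 25 − 2 = 34

degrees of freedom = 34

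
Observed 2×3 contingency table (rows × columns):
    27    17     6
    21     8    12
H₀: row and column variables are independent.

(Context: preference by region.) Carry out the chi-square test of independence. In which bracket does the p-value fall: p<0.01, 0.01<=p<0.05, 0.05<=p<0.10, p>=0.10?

Row totals [50, 41], col totals [48, 25, 18], n=91
χ² = (27−26.37)²/26.37 + (17−13.74)²/13.74 + (6−9.89)²/9.89 + (21−21.63)²/21.63 + (8−11.26)²/11.26 + (12−8.11)²/8.11 = 5.1503
df = 2
p-value (upper-tail) = 0.07614
→ bracket: 0.05<=p<0.10

p-value bracket: 0.05<=p<0.10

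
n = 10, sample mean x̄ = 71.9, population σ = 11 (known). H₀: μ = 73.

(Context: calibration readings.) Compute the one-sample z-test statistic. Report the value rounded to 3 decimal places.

SE = σ/√n = 11/√10 = 3.4785
z = (x̄−μ₀)/SE = (71.9−73)/3.4785 = -0.3162

test statistic = -0.316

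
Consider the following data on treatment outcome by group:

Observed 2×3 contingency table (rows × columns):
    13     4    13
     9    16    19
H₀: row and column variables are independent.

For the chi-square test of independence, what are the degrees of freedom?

degrees of freedom = 2

df = (r−1)(c−1) = (2−1)·(3−1) = 2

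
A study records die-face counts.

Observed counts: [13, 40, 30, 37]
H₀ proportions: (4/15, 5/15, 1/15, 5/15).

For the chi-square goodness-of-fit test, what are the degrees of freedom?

df = k − 1 = 4 − 1 = 3

degrees of freedom = 3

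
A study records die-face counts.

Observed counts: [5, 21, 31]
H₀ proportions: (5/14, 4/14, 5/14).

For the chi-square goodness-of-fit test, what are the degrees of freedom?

df = k − 1 = 3 − 1 = 2

degrees of freedom = 2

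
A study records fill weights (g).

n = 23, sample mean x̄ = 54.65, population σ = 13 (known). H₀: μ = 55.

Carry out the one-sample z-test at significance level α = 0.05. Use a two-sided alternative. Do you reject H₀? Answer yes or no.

reject H₀: no

SE = σ/√n = 13/√23 = 2.7107
z = (x̄−μ₀)/SE = (54.65−55)/2.7107 = -0.1291
p-value (two-sided) = 0.89726
At α=0.05: p ≥ α → fail to reject H₀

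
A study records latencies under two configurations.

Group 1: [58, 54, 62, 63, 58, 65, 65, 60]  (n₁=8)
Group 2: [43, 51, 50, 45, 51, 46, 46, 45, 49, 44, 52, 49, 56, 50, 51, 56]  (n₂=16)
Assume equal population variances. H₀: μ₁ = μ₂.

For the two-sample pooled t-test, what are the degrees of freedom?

degrees of freedom = 22

df = n₁ + n₂ − 2 = 8 + 16 − 2 = 22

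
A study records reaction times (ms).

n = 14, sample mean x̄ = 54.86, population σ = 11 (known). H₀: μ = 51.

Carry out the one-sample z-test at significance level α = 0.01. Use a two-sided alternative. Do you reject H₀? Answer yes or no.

reject H₀: no

SE = σ/√n = 11/√14 = 2.9399
z = (x̄−μ₀)/SE = (54.86−51)/2.9399 = 1.3130
p-value (two-sided) = 0.18919
At α=0.01: p ≥ α → fail to reject H₀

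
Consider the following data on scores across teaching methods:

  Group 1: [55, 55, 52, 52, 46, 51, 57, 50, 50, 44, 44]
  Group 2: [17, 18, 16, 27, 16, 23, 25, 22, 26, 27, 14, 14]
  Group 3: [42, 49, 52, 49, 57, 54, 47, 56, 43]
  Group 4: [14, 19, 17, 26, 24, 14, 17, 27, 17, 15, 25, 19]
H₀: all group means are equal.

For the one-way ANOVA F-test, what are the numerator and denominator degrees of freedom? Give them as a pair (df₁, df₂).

degrees of freedom = [3, 40]

k = 4 groups, N = 44 total
df = (k−1, N−k) = (4−1, 44−4) = (3, 40)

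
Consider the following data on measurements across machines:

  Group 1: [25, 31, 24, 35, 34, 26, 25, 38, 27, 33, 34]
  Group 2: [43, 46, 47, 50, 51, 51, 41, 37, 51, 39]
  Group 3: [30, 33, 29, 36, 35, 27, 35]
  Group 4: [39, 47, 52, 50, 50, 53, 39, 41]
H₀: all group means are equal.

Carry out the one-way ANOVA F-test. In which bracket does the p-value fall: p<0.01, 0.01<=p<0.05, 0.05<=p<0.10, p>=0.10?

Group means [30.18, 45.60, 32.14, 46.38], grand mean 38.444
SSB = Σnᵢ(x̄ᵢ−x̄)² = 2044.120; SSW = ΣΣ(x−x̄ᵢ)² = 808.769
MSB = 2044.120/3 = 681.3735; MSW = 808.769/32 = 25.2740
F = MSB/MSW = 26.9594
df = (3, 32)
p-value (upper-tail) = 0.00000
→ bracket: p<0.01

p-value bracket: p<0.01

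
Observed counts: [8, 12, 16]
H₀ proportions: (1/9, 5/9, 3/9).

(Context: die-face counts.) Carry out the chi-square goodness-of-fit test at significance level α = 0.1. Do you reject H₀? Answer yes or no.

n = 36; E_i = n·p_i = [4.00, 20.00, 12.00]
χ² = (8−4.00)²/4.00 + (12−20.00)²/20.00 + (16−12.00)²/12.00 = 8.5333
df = 2
p-value (upper-tail) = 0.01403
At α=0.1: p < α → reject H₀

reject H₀: yes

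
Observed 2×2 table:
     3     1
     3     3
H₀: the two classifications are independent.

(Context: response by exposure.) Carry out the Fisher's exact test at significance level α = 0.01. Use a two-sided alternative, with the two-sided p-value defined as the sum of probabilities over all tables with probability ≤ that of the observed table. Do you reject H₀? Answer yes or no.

reject H₀: no

Margins: r₁=4, r₂=6, c₁=6, c₂=4, n=10
p_obs = C(4,3)·C(6,3)/C(10,6); sum pmf over tables with pmf ≤ p_obs
p-value (two-sided) = 0.57143
At α=0.01: p ≥ α → fail to reject H₀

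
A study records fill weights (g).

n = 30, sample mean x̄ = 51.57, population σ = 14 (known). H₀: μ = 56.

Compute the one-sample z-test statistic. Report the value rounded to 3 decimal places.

test statistic = -1.733

SE = σ/√n = 14/√30 = 2.5560
z = (x̄−μ₀)/SE = (51.57−56)/2.5560 = -1.7332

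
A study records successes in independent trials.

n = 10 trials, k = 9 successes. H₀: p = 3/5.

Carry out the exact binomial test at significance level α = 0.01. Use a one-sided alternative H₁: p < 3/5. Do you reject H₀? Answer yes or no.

Exact binomial: n=10, k=9, p₀=3/5=0.6000
P(X≤9) from Σ C(n,i)·p₀^i·(1−p₀)^(n−i)
p-value (one-sided, H₁ less) = 0.99395
At α=0.01: p ≥ α → fail to reject H₀

reject H₀: no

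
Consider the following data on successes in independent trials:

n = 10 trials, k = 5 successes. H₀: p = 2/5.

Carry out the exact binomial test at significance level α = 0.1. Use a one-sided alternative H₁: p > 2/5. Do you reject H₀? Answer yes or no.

reject H₀: no

Exact binomial: n=10, k=5, p₀=2/5=0.4000
P(X≥5) from Σ C(n,i)·p₀^i·(1−p₀)^(n−i)
p-value (one-sided, H₁ greater) = 0.36690
At α=0.1: p ≥ α → fail to reject H₀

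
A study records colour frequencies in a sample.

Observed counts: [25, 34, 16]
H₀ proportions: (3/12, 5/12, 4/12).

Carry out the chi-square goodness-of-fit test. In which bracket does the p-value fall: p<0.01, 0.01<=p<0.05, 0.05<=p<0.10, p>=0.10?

n = 75; E_i = n·p_i = [18.75, 31.25, 25.00]
χ² = (25−18.75)²/18.75 + (34−31.25)²/31.25 + (16−25.00)²/25.00 = 5.5653
df = 2
p-value (upper-tail) = 0.06187
→ bracket: 0.05<=p<0.10

p-value bracket: 0.05<=p<0.10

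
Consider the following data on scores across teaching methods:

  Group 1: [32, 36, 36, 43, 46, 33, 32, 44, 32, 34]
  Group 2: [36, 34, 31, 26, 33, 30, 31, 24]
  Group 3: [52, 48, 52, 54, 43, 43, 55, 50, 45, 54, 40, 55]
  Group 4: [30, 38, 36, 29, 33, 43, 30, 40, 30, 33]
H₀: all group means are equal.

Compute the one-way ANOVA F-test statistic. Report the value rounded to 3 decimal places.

Group means [36.80, 30.62, 49.25, 34.20], grand mean 38.650
SSB = Σnᵢ(x̄ᵢ−x̄)² = 2095.775; SSW = ΣΣ(x−x̄ᵢ)² = 901.325
MSB = 2095.775/3 = 698.5917; MSW = 901.325/36 = 25.0368
F = MSB/MSW = 27.9026
df = (3, 36)

test statistic = 27.903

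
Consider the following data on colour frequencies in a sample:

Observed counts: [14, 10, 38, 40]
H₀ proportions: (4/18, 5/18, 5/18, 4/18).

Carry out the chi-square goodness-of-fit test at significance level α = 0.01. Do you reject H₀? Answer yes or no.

n = 102; E_i = n·p_i = [22.67, 28.33, 28.33, 22.67]
χ² = (14−22.67)²/22.67 + (10−28.33)²/28.33 + (38−28.33)²/28.33 + (40−22.67)²/22.67 = 31.7294
df = 3
p-value (upper-tail) = 0.00000
At α=0.01: p < α → reject H₀

reject H₀: yes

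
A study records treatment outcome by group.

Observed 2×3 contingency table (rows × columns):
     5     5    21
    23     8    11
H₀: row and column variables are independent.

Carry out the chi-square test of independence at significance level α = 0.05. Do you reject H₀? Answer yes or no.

Row totals [31, 42], col totals [28, 13, 32], n=73
χ² = (5−11.89)²/11.89 + (5−5.52)²/5.52 + (21−13.59)²/13.59 + (23−16.11)²/16.11 + (8−7.48)²/7.48 + (11−18.41)²/18.41 = 14.0502
df = 2
p-value (upper-tail) = 0.00089
At α=0.05: p < α → reject H₀

reject H₀: yes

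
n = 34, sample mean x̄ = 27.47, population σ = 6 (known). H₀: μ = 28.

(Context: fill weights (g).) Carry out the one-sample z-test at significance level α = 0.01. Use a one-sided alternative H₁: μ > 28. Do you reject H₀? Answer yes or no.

reject H₀: no

SE = σ/√n = 6/√34 = 1.0290
z = (x̄−μ₀)/SE = (27.47−28)/1.0290 = -0.5151
p-value (one-sided, H₁ greater) = 0.69675
At α=0.01: p ≥ α → fail to reject H₀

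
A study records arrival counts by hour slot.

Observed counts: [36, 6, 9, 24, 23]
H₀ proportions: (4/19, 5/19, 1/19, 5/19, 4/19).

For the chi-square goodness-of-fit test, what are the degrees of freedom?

df = k − 1 = 5 − 1 = 4

degrees of freedom = 4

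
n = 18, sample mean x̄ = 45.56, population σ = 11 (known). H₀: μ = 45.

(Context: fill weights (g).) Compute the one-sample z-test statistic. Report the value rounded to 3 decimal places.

SE = σ/√n = 11/√18 = 2.5927
z = (x̄−μ₀)/SE = (45.56−45)/2.5927 = 0.2160

test statistic = 0.216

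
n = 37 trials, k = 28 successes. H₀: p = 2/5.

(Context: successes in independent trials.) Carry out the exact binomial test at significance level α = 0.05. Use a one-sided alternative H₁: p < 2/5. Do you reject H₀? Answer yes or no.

Exact binomial: n=37, k=28, p₀=2/5=0.4000
P(X≤28) from Σ C(n,i)·p₀^i·(1−p₀)^(n−i)
p-value (one-sided, H₁ less) = 1.00000
At α=0.05: p ≥ α → fail to reject H₀

reject H₀: no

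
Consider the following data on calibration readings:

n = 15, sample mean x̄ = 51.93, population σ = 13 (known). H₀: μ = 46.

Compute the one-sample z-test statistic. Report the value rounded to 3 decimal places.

SE = σ/√n = 13/√15 = 3.3566
z = (x̄−μ₀)/SE = (51.93−46)/3.3566 = 1.7667

test statistic = 1.767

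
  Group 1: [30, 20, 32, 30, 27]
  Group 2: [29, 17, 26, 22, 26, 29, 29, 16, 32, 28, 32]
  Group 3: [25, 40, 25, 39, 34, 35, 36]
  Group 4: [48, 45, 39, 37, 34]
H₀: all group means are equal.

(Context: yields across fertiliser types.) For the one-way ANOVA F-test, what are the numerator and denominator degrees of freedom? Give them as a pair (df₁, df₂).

degrees of freedom = [3, 24]

k = 4 groups, N = 28 total
df = (k−1, N−k) = (4−1, 28−4) = (3, 24)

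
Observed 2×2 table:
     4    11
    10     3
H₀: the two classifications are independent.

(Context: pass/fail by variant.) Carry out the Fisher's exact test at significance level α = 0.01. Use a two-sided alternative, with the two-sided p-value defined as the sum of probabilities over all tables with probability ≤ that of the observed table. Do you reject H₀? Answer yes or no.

reject H₀: no

Margins: r₁=15, r₂=13, c₁=14, c₂=14, n=28
p_obs = C(15,4)·C(13,10)/C(28,14); sum pmf over tables with pmf ≤ p_obs
p-value (two-sided) = 0.02130
At α=0.01: p ≥ α → fail to reject H₀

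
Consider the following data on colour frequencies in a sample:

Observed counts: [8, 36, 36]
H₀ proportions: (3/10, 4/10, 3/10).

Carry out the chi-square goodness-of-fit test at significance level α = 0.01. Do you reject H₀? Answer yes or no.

reject H₀: yes

n = 80; E_i = n·p_i = [24.00, 32.00, 24.00]
χ² = (8−24.00)²/24.00 + (36−32.00)²/32.00 + (36−24.00)²/24.00 = 17.1667
df = 2
p-value (upper-tail) = 0.00019
At α=0.01: p < α → reject H₀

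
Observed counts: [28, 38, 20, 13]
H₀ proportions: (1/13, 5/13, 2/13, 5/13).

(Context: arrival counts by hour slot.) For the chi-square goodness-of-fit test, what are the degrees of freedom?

df = k − 1 = 4 − 1 = 3

degrees of freedom = 3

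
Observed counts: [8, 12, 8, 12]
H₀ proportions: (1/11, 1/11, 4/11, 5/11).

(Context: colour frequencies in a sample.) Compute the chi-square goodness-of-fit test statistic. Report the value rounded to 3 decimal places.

test statistic = 29.520

n = 40; E_i = n·p_i = [3.64, 3.64, 14.55, 18.18]
χ² = (8−3.64)²/3.64 + (12−3.64)²/3.64 + (8−14.55)²/14.55 + (12−18.18)²/18.18 = 29.5200
df = 3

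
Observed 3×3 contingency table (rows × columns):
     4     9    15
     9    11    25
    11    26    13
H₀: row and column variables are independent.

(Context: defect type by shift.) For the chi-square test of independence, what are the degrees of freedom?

degrees of freedom = 4

df = (r−1)(c−1) = (3−1)·(3−1) = 4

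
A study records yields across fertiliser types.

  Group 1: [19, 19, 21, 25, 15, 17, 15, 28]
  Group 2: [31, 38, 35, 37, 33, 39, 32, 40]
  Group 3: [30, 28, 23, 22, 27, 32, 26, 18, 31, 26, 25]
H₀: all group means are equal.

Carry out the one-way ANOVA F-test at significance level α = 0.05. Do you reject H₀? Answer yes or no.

Group means [19.88, 35.62, 26.18], grand mean 27.111
SSB = Σnᵢ(x̄ᵢ−x̄)² = 1008.280; SSW = ΣΣ(x−x̄ᵢ)² = 402.386
MSB = 1008.280/2 = 504.1402; MSW = 402.386/24 = 16.7661
F = MSB/MSW = 30.0690
df = (2, 24)
p-value (upper-tail) = 0.00000
At α=0.05: p < α → reject H₀

reject H₀: yes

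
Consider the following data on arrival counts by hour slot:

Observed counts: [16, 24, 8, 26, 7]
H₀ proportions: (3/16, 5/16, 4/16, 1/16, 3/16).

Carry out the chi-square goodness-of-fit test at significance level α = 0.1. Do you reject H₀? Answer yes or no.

reject H₀: yes

n = 81; E_i = n·p_i = [15.19, 25.31, 20.25, 5.06, 15.19]
χ² = (16−15.19)²/15.19 + (24−25.31)²/25.31 + (8−20.25)²/20.25 + (26−5.06)²/5.06 + (7−15.19)²/15.19 = 98.5292
df = 4
p-value (upper-tail) = 0.00000
At α=0.1: p < α → reject H₀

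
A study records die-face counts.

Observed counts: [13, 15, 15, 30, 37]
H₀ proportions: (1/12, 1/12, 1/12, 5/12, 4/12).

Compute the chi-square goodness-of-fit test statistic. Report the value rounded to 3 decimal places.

test statistic = 14.500

n = 110; E_i = n·p_i = [9.17, 9.17, 9.17, 45.83, 36.67]
χ² = (13−9.17)²/9.17 + (15−9.17)²/9.17 + (15−9.17)²/9.17 + (30−45.83)²/45.83 + (37−36.67)²/36.67 = 14.5000
df = 4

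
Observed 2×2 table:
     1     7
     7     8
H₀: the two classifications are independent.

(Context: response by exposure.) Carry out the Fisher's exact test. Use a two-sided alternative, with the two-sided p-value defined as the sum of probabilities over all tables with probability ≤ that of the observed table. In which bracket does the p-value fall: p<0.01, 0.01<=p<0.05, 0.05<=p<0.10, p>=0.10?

p-value bracket: p>=0.10

Margins: r₁=8, r₂=15, c₁=8, c₂=15, n=23
p_obs = C(8,1)·C(15,7)/C(23,8); sum pmf over tables with pmf ≤ p_obs
p-value (two-sided) = 0.17633
→ bracket: p>=0.10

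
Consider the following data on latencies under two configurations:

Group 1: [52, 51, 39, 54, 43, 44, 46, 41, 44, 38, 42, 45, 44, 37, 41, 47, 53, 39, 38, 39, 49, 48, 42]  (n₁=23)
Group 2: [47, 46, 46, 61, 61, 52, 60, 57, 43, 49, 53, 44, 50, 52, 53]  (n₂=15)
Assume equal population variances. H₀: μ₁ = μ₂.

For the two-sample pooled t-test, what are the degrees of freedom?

df = n₁ + n₂ − 2 = 23 + 15 − 2 = 36

degrees of freedom = 36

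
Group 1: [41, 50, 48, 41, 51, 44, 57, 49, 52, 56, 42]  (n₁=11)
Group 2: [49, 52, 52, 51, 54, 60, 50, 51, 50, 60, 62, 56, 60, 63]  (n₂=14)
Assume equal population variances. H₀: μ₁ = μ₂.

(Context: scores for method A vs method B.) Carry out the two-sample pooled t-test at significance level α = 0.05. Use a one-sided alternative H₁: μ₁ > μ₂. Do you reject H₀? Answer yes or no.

reject H₀: no

x̄₁=48.273, s₁=5.694, n₁=11
x̄₂=55.000, s₂=5.008, n₂=14
s_p² = [10·5.694² + 13·5.008²]/23 = 28.2688
SE = √(s_p²·(1/11+1/14)) = 2.1422
t = (48.273−55.000)/2.1422 = -3.1403
df = 23
p-value (one-sided, H₁ greater) = 0.99771
At α=0.05: p ≥ α → fail to reject H₀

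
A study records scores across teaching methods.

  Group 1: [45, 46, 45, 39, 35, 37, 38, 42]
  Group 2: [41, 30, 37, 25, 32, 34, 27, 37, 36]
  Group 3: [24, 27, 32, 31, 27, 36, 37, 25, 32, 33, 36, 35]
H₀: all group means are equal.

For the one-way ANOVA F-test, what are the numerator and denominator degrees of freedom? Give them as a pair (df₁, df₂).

k = 3 groups, N = 29 total
df = (k−1, N−k) = (3−1, 29−3) = (2, 26)

degrees of freedom = [2, 26]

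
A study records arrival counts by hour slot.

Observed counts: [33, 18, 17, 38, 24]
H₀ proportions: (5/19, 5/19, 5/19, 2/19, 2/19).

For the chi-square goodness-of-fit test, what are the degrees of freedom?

df = k − 1 = 5 − 1 = 4

degrees of freedom = 4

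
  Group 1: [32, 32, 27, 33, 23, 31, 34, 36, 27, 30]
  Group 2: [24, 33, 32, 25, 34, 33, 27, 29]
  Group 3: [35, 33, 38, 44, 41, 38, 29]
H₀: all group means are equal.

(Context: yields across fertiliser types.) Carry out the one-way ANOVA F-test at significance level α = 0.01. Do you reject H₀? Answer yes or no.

Group means [30.50, 29.62, 36.86], grand mean 32.000
SSB = Σnᵢ(x̄ᵢ−x̄)² = 232.768; SSW = ΣΣ(x−x̄ᵢ)² = 393.232
MSB = 232.768/2 = 116.3839; MSW = 393.232/22 = 17.8742
F = MSB/MSW = 6.5113
df = (2, 22)
p-value (upper-tail) = 0.00601
At α=0.01: p < α → reject H₀

reject H₀: yes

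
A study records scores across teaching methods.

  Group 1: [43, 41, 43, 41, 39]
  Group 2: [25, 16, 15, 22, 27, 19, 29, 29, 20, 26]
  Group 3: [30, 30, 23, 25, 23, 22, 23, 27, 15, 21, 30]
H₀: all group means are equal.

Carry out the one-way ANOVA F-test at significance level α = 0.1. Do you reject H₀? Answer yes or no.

Group means [41.40, 22.80, 24.45], grand mean 27.077
SSB = Σnᵢ(x̄ᵢ−x̄)² = 1284.319; SSW = ΣΣ(x−x̄ᵢ)² = 463.527
MSB = 1284.319/2 = 642.1594; MSW = 463.527/23 = 20.1534
F = MSB/MSW = 31.8636
df = (2, 23)
p-value (upper-tail) = 0.00000
At α=0.1: p < α → reject H₀

reject H₀: yes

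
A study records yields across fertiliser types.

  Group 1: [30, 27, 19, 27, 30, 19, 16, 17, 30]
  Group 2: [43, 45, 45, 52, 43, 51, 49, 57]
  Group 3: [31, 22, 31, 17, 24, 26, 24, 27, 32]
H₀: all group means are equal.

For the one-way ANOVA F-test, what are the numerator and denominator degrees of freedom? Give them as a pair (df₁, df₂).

k = 3 groups, N = 26 total
df = (k−1, N−k) = (3−1, 26−3) = (2, 23)

degrees of freedom = [2, 23]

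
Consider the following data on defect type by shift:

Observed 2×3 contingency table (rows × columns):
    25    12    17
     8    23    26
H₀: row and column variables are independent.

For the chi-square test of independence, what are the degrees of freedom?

degrees of freedom = 2

df = (r−1)(c−1) = (2−1)·(3−1) = 2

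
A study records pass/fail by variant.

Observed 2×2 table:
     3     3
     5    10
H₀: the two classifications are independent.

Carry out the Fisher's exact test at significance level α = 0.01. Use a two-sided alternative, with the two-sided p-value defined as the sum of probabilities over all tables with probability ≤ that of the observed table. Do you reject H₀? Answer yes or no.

Margins: r₁=6, r₂=15, c₁=8, c₂=13, n=21
p_obs = C(6,3)·C(15,5)/C(21,8); sum pmf over tables with pmf ≤ p_obs
p-value (two-sided) = 0.63106
At α=0.01: p ≥ α → fail to reject H₀

reject H₀: no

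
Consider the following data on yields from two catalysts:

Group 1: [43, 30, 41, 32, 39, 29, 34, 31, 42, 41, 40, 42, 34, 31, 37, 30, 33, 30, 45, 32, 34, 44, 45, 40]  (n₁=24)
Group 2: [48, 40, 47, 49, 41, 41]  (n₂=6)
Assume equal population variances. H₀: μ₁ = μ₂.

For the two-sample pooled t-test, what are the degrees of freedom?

degrees of freedom = 28

df = n₁ + n₂ − 2 = 24 + 6 − 2 = 28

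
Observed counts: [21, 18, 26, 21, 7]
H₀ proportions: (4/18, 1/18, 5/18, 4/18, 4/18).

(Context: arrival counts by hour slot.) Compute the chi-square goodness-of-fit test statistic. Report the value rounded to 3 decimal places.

n = 93; E_i = n·p_i = [20.67, 5.17, 25.83, 20.67, 20.67]
χ² = (21−20.67)²/20.67 + (18−5.17)²/5.17 + (26−25.83)²/25.83 + (21−20.67)²/20.67 + (7−20.67)²/20.67 = 40.9258
df = 4

test statistic = 40.926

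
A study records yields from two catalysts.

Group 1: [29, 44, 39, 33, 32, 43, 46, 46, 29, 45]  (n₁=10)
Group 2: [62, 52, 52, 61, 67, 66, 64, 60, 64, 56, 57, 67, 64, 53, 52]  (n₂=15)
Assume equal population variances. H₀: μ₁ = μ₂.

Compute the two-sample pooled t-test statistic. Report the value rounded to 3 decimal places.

test statistic = -8.252

x̄₁=38.600, s₁=7.137, n₁=10
x̄₂=59.800, s₂=5.685, n₂=15
s_p² = [9·7.137² + 14·5.685²]/23 = 39.6000
SE = √(s_p²·(1/10+1/15)) = 2.5690
t = (38.600−59.800)/2.5690 = -8.2521
df = 23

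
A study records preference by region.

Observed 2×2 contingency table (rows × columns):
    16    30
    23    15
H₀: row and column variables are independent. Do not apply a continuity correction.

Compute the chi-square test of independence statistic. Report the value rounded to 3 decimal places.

test statistic = 5.545

Row totals [46, 38], col totals [39, 45], n=84
χ² = (16−21.36)²/21.36 + (30−24.64)²/24.64 + (23−17.64)²/17.64 + (15−20.36)²/20.36 = 5.5448
df = 1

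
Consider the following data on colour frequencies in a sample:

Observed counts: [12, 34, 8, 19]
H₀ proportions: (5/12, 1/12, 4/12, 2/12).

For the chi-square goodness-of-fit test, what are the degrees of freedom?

degrees of freedom = 3

df = k − 1 = 4 − 1 = 3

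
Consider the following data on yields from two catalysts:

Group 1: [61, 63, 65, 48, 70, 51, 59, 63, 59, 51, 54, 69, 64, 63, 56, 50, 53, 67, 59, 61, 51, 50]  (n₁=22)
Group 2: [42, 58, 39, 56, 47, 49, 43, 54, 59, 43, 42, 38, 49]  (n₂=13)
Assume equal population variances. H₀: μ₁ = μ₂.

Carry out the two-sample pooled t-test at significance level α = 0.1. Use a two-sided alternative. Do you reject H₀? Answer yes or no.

x̄₁=58.500, s₁=6.696, n₁=22
x̄₂=47.615, s₂=7.217, n₂=13
s_p² = [21·6.696² + 12·7.217²]/33 = 47.4720
SE = √(s_p²·(1/22+1/13)) = 2.4103
t = (58.500−47.615)/2.4103 = 4.5159
df = 33
p-value (two-sided) = 0.00008
At α=0.1: p < α → reject H₀

reject H₀: yes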